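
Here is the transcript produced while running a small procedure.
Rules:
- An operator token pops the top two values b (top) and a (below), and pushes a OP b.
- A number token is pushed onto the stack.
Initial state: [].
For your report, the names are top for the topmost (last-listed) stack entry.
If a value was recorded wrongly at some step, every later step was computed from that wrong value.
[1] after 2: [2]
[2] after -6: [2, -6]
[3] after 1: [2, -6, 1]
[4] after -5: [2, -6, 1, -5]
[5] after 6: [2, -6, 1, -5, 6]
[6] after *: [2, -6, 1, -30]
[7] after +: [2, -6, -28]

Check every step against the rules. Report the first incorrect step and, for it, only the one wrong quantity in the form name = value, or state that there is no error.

step 7, top = -29

step 1: push 2: top = 2 -> checks out
step 2: push -6: top = -6 -> checks out
step 3: push 1: top = 1 -> in agreement
step 4: push -5: top = -5 -> consistent with the transcript
step 5: push 6: top = 6 -> consistent with the transcript
step 6: -5 * 6 = -30 -> matches
step 7: 1 + -30 = -29 -> first mismatch against the transcript
That makes step 7 the first incorrect line — top = -29 is what it should show.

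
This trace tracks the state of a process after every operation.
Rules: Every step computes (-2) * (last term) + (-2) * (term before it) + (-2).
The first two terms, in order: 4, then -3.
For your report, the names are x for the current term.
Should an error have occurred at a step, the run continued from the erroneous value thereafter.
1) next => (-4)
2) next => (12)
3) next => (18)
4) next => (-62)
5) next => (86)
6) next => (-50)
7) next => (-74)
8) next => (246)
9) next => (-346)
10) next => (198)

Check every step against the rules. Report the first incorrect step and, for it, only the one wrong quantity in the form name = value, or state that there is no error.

Recomputing the run from the initial state:
step 1: x = -4
step 2: x = 12
step 3: x = -18
step 4: x = 10
step 5: x = 14
step 6: x = -50
step 7: x = 70
step 8: x = -42
step 9: x = -58
step 10: x = 198
The first disagreement with the trace is at step 3, where the value should be x = -18.

step 3, x = -18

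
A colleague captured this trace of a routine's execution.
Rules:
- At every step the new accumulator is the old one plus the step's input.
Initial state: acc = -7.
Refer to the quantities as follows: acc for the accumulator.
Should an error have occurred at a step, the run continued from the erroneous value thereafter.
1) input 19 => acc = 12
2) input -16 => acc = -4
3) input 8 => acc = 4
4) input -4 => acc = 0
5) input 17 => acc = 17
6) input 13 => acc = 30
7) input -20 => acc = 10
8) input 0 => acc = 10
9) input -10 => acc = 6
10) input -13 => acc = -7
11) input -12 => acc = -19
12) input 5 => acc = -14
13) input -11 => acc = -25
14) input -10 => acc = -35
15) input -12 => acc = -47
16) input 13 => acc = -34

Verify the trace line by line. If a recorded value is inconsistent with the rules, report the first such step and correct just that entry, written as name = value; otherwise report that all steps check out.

step 9, acc = 0

Recomputing the run from the initial state:
step 1: acc = 12
step 2: acc = -4
step 3: acc = 4
step 4: acc = 0
step 5: acc = 17
step 6: acc = 30
step 7: acc = 10
step 8: acc = 10
step 9: acc = 0
step 10: acc = -13
step 11: acc = -25
step 12: acc = -20
step 13: acc = -31
step 14: acc = -41
step 15: acc = -53
step 16: acc = -40
The first disagreement with the trace is at step 9, where the value should be acc = 0.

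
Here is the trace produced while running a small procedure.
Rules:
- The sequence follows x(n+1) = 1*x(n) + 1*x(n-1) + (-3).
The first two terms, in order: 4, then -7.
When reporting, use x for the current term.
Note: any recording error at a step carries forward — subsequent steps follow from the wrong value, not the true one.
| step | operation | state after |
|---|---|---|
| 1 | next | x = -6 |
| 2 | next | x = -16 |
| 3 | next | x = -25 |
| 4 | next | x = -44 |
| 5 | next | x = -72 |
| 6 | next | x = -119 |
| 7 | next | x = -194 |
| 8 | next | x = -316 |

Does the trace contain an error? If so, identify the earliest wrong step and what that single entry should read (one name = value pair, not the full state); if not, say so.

Recomputing the run from the initial state:
step 1: x = -6
step 2: x = -16
step 3: x = -25
step 4: x = -44
step 5: x = -72
step 6: x = -119
step 7: x = -194
step 8: x = -316
This matches the trace at every step.

no error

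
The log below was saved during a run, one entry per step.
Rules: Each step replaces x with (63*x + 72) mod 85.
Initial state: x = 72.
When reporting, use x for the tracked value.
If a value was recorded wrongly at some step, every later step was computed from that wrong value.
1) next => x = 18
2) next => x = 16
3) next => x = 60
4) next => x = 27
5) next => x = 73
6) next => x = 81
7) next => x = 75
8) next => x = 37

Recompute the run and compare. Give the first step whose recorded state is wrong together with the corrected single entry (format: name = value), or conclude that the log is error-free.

step 1: x = (63*72 + 72) mod 85 = 18 -> matches
step 2: x = (63*18 + 72) mod 85 = 16 -> verified
step 3: x = (63*16 + 72) mod 85 = 60 -> no discrepancy
step 4: x = (63*60 + 72) mod 85 = 27 -> confirmed correct
step 5: x = (63*27 + 72) mod 85 = 73 -> matches
step 6: x = (63*73 + 72) mod 85 = 81 -> no discrepancy
step 7: x = (63*81 + 72) mod 85 = 75 -> no discrepancy
step 8: x = (63*75 + 72) mod 85 = 37 -> exactly as logged
The recomputation confirms every line.

no error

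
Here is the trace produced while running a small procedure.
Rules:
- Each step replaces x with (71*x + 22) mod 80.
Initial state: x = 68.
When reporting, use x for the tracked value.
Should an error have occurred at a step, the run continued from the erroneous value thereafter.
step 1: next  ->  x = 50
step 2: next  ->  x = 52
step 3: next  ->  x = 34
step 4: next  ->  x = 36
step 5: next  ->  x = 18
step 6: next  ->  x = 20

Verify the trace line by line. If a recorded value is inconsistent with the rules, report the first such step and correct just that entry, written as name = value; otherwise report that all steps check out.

Recomputing the run from the initial state:
step 1: x = 50
step 2: x = 52
step 3: x = 34
step 4: x = 36
step 5: x = 18
step 6: x = 20
This matches the trace at every step.

no error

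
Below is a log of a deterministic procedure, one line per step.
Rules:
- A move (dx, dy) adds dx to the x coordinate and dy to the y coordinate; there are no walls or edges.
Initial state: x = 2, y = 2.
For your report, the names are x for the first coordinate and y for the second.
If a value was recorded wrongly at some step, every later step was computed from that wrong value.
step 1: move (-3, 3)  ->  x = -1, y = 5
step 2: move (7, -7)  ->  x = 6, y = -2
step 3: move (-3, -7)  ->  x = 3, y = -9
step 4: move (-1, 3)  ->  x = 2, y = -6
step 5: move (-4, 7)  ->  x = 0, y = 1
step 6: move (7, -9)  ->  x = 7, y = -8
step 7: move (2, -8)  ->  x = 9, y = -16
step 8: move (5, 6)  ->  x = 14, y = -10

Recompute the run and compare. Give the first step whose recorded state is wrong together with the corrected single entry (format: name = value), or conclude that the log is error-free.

step 5, x = -2

Recomputing the run from the initial state:
step 1: x = -1, y = 5
step 2: x = 6, y = -2
step 3: x = 3, y = -9
step 4: x = 2, y = -6
step 5: x = -2, y = 1
step 6: x = 5, y = -8
step 7: x = 7, y = -16
step 8: x = 12, y = -10
The first disagreement with the log is at step 5, where the value should be x = -2.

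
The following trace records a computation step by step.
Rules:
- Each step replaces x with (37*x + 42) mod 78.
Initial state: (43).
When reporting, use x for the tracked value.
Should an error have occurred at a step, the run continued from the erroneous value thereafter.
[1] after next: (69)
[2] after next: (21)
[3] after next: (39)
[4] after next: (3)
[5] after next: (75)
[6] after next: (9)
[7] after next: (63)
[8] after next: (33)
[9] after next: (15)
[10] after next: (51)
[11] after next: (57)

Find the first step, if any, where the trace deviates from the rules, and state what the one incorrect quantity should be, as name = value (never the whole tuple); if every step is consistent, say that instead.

1. x = (37*43 + 42) mod 78 = 73 (first mismatch against the trace)
Conclusion: step 1 carries the first error; the entry should be x = 73.

step 1, x = 73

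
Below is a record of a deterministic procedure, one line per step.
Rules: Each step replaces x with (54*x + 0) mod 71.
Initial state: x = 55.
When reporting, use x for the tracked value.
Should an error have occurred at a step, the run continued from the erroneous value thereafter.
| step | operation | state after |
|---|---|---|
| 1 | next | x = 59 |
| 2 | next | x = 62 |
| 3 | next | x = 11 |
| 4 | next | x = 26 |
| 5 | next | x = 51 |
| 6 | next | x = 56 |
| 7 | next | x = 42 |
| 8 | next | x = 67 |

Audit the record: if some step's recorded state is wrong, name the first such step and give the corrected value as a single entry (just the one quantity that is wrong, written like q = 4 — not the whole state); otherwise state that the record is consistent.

step 5, x = 55

Step 1: x = (54*55 + 0) mod 71 = 59 — exactly as logged.
Step 2: x = (54*59 + 0) mod 71 = 62 — exactly as logged.
Step 3: x = (54*62 + 0) mod 71 = 11 — agrees with the record.
Step 4: x = (54*11 + 0) mod 71 = 26 — confirmed correct.
Step 5: x = (54*26 + 0) mod 71 = 55 — first mismatch against the record.
The earliest wrong entry is at step 5: it should read x = 55.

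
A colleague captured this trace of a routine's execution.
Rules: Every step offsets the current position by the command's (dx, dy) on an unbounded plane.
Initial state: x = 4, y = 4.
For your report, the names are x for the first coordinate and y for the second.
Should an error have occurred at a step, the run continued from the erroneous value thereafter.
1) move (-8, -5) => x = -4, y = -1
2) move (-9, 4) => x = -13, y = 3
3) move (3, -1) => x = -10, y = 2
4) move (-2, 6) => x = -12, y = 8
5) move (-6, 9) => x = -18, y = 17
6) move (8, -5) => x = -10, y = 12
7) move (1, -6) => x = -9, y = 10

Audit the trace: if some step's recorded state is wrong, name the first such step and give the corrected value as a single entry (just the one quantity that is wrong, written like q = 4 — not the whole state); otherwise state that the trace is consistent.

step 1: x = 4 + (-8) = -4, y = 4 + (-5) = -1 -> agrees with the trace
step 2: x = -4 + (-9) = -13, y = -1 + (4) = 3 -> exactly as logged
step 3: x = -13 + (3) = -10, y = 3 + (-1) = 2 -> agrees with the trace
step 4: x = -10 + (-2) = -12, y = 2 + (6) = 8 -> matches
step 5: x = -12 + (-6) = -18, y = 8 + (9) = 17 -> in agreement
step 6: x = -18 + (8) = -10, y = 17 + (-5) = 12 -> consistent with the trace
step 7: x = -10 + (1) = -9, y = 12 + (-6) = 6 -> the recorded entry deviates here
First incorrect step: 7; the correct value is y = 6.

step 7, y = 6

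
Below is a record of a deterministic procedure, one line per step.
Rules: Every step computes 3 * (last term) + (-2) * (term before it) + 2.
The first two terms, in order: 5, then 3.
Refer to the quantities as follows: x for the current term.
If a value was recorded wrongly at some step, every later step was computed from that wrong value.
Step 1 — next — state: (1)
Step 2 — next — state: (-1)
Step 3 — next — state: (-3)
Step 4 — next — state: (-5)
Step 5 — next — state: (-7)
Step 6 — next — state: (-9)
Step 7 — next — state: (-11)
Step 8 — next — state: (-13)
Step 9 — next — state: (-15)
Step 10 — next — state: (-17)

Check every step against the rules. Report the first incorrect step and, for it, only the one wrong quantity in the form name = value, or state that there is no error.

no error

Recomputing the run from the initial state:
step 1: x = 1
step 2: x = -1
step 3: x = -3
step 4: x = -5
step 5: x = -7
step 6: x = -9
step 7: x = -11
step 8: x = -13
step 9: x = -15
step 10: x = -17
This matches the record at every step.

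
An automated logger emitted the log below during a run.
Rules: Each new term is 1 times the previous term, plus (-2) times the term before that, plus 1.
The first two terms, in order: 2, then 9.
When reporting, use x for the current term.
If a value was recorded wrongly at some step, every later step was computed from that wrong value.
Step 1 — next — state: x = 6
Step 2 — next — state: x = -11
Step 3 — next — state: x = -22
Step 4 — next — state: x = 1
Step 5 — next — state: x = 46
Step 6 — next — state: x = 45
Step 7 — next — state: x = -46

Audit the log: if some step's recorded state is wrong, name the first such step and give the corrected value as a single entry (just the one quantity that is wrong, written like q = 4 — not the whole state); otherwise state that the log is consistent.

no error

Recomputing the run from the initial state:
step 1: x = 6
step 2: x = -11
step 3: x = -22
step 4: x = 1
step 5: x = 46
step 6: x = 45
step 7: x = -46
This matches the log at every step.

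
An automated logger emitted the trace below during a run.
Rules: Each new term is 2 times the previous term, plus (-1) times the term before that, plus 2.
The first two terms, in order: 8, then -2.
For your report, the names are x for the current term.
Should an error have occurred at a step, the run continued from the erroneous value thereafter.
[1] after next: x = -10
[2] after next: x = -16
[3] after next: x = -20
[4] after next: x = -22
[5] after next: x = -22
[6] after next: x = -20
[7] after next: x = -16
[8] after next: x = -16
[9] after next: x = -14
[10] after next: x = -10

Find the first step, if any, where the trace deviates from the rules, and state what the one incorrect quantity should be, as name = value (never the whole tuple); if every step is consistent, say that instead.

step 8, x = -10

step 1: x = 2*(-2) + (-1)*(8) + (2) = -10 -> verified
step 2: x = 2*(-10) + (-1)*(-2) + (2) = -16 -> consistent with the trace
step 3: x = 2*(-16) + (-1)*(-10) + (2) = -20 -> consistent with the trace
step 4: x = 2*(-20) + (-1)*(-16) + (2) = -22 -> exactly as logged
step 5: x = 2*(-22) + (-1)*(-20) + (2) = -22 -> consistent with the trace
step 6: x = 2*(-22) + (-1)*(-22) + (2) = -20 -> checks out
step 7: x = 2*(-20) + (-1)*(-22) + (2) = -16 -> in agreement
step 8: x = 2*(-16) + (-1)*(-20) + (2) = -10 -> a discrepancy with the trace
That makes step 8 the first incorrect line — x = -10 is what it should show.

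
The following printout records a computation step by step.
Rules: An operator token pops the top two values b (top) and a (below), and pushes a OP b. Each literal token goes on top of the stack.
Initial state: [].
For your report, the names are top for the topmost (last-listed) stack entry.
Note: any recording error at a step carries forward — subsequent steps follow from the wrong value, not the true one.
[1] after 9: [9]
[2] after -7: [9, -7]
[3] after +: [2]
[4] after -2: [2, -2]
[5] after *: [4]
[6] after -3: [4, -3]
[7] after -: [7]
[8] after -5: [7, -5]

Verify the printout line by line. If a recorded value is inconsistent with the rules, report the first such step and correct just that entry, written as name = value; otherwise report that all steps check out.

step 5, top = -4

step 1: push 9: top = 9 -> exactly as logged
step 2: push -7: top = -7 -> checks out
step 3: 9 + -7 = 2 -> no discrepancy
step 4: push -2: top = -2 -> checks out
step 5: 2 * -2 = -4 -> this is not what the printout shows
Conclusion: step 5 carries the first error; the entry should be top = -4.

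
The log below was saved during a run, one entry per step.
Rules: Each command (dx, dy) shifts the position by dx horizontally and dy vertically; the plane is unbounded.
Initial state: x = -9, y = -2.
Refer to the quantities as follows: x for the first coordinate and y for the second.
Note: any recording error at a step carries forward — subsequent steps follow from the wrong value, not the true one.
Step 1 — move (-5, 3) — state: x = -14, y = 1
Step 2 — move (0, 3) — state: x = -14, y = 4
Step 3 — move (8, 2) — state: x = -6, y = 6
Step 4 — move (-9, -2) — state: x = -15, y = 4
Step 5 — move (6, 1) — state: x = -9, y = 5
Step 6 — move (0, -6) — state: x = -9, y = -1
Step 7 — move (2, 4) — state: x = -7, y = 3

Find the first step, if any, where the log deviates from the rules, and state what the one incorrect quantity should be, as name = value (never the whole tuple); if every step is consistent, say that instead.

no error

Recomputing the run from the initial state:
step 1: x = -14, y = 1
step 2: x = -14, y = 4
step 3: x = -6, y = 6
step 4: x = -15, y = 4
step 5: x = -9, y = 5
step 6: x = -9, y = -1
step 7: x = -7, y = 3
This matches the log at every step.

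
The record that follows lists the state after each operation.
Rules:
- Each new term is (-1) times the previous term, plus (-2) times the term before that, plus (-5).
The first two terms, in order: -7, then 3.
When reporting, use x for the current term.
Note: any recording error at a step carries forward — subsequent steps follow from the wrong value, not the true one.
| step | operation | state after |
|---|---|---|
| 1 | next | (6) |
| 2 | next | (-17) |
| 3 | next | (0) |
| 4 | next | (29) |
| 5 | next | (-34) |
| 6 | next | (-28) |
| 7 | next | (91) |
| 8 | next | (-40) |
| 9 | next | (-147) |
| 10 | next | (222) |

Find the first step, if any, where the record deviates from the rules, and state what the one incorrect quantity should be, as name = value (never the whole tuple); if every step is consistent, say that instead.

step 6, x = -29

1. x = -1*(3) + (-2)*(-7) + (-5) = 6 (in agreement)
2. x = -1*(6) + (-2)*(3) + (-5) = -17 (checks out)
3. x = -1*(-17) + (-2)*(6) + (-5) = 0 (exactly as logged)
4. x = -1*(0) + (-2)*(-17) + (-5) = 29 (agrees with the record)
5. x = -1*(29) + (-2)*(0) + (-5) = -34 (exactly as logged)
6. x = -1*(-34) + (-2)*(29) + (-5) = -29 (the entry is off here)
First incorrect step: 6; the correct value is x = -29.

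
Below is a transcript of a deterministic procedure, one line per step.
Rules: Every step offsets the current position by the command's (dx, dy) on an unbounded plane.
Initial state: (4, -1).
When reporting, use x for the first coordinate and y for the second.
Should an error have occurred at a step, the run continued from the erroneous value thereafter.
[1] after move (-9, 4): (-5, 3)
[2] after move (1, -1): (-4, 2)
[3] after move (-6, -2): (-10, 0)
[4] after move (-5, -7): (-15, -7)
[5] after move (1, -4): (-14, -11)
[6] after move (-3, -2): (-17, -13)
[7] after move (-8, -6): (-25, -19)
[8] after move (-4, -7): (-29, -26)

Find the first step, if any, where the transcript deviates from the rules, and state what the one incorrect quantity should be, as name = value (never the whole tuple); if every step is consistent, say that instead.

Step 1: x = 4 + (-9) = -5, y = -1 + (4) = 3 — confirmed correct.
Step 2: x = -5 + (1) = -4, y = 3 + (-1) = 2 — matches.
Step 3: x = -4 + (-6) = -10, y = 2 + (-2) = 0 — confirmed correct.
Step 4: x = -10 + (-5) = -15, y = 0 + (-7) = -7 — in agreement.
Step 5: x = -15 + (1) = -14, y = -7 + (-4) = -11 — confirmed correct.
Step 6: x = -14 + (-3) = -17, y = -11 + (-2) = -13 — agrees with the transcript.
Step 7: x = -17 + (-8) = -25, y = -13 + (-6) = -19 — exactly as logged.
Step 8: x = -25 + (-4) = -29, y = -19 + (-7) = -26 — confirmed correct.
No step deviates from the rules.

no error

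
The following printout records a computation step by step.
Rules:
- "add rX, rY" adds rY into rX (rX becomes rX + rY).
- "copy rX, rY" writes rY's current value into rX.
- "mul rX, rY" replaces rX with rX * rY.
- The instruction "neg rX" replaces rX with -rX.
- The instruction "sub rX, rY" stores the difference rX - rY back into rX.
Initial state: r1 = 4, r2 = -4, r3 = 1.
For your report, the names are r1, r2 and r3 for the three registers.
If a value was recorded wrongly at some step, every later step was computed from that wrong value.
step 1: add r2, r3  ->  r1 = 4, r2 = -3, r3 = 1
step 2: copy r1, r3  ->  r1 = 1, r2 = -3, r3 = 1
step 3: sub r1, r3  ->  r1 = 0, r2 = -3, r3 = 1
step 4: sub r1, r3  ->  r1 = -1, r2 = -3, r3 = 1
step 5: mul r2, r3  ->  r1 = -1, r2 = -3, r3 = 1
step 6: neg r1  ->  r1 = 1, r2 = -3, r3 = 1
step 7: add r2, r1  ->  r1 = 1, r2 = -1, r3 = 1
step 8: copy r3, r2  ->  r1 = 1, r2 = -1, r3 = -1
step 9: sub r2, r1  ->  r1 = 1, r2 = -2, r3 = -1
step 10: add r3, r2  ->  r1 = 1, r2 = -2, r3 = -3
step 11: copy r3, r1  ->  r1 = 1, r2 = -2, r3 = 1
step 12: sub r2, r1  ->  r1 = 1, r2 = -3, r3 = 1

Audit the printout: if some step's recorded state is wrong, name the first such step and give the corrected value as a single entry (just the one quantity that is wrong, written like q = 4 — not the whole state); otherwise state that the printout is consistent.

step 7, r2 = -2

Recomputing the run from the initial state:
step 1: r1 = 4, r2 = -3, r3 = 1
step 2: r1 = 1, r2 = -3, r3 = 1
step 3: r1 = 0, r2 = -3, r3 = 1
step 4: r1 = -1, r2 = -3, r3 = 1
step 5: r1 = -1, r2 = -3, r3 = 1
step 6: r1 = 1, r2 = -3, r3 = 1
step 7: r1 = 1, r2 = -2, r3 = 1
step 8: r1 = 1, r2 = -2, r3 = -2
step 9: r1 = 1, r2 = -3, r3 = -2
step 10: r1 = 1, r2 = -3, r3 = -5
step 11: r1 = 1, r2 = -3, r3 = 1
step 12: r1 = 1, r2 = -4, r3 = 1
The first disagreement with the printout is at step 7, where the value should be r2 = -2.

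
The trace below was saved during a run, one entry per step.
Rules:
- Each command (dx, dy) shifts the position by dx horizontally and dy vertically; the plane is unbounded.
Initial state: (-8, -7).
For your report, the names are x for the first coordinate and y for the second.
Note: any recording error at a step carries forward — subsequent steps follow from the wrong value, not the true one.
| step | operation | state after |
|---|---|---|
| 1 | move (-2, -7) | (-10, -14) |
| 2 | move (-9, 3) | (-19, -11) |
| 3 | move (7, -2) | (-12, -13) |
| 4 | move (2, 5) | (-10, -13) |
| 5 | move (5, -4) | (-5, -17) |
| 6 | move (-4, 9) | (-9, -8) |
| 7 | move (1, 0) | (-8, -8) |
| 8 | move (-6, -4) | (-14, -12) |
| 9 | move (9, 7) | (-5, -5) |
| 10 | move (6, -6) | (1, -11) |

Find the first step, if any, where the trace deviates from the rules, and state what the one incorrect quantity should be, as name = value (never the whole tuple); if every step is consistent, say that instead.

1. x = -8 + (-2) = -10, y = -7 + (-7) = -14 (in agreement)
2. x = -10 + (-9) = -19, y = -14 + (3) = -11 (no discrepancy)
3. x = -19 + (7) = -12, y = -11 + (-2) = -13 (verified)
4. x = -12 + (2) = -10, y = -13 + (5) = -8 (the entry is off here)
The earliest wrong entry is at step 4: it should read y = -8.

step 4, y = -8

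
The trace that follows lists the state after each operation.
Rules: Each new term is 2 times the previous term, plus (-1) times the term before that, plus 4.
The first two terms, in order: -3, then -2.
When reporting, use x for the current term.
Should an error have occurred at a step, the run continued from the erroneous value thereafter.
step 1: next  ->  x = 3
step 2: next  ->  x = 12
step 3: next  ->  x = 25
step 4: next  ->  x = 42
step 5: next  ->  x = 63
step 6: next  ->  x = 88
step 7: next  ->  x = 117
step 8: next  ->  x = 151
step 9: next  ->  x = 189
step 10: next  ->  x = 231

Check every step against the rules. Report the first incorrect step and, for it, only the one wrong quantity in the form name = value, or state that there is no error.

Step 1: x = 2*(-2) + (-1)*(-3) + (4) = 3 — no discrepancy.
Step 2: x = 2*(3) + (-1)*(-2) + (4) = 12 — exactly as logged.
Step 3: x = 2*(12) + (-1)*(3) + (4) = 25 — in agreement.
Step 4: x = 2*(25) + (-1)*(12) + (4) = 42 — in agreement.
Step 5: x = 2*(42) + (-1)*(25) + (4) = 63 — exactly as logged.
Step 6: x = 2*(63) + (-1)*(42) + (4) = 88 — no discrepancy.
Step 7: x = 2*(88) + (-1)*(63) + (4) = 117 — consistent with the trace.
Step 8: x = 2*(117) + (-1)*(88) + (4) = 150 — a discrepancy with the trace.
Step 8 is the first one off; corrected, x = 150.

step 8, x = 150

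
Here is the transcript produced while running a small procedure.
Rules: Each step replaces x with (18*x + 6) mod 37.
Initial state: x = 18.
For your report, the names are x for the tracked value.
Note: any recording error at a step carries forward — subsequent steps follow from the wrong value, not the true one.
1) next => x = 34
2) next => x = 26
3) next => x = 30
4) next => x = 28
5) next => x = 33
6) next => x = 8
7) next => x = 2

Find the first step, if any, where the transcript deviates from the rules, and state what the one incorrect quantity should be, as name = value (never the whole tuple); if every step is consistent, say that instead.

step 1: x = (18*18 + 6) mod 37 = 34 -> verified
step 2: x = (18*34 + 6) mod 37 = 26 -> agrees with the transcript
step 3: x = (18*26 + 6) mod 37 = 30 -> no discrepancy
step 4: x = (18*30 + 6) mod 37 = 28 -> agrees with the transcript
step 5: x = (18*28 + 6) mod 37 = 29 -> not what was recorded
The audit stops at step 5: the recorded entry is wrong and should be x = 29.

step 5, x = 29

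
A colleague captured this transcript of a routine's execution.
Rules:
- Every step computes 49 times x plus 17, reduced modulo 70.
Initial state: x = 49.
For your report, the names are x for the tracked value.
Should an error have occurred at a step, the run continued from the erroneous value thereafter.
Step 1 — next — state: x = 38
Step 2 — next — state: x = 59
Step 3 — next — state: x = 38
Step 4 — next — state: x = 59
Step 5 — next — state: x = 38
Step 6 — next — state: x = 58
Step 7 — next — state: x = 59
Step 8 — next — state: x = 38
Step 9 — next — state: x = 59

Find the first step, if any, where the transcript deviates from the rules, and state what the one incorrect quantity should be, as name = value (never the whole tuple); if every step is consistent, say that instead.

Recomputing the run from the initial state:
step 1: x = 38
step 2: x = 59
step 3: x = 38
step 4: x = 59
step 5: x = 38
step 6: x = 59
step 7: x = 38
step 8: x = 59
step 9: x = 38
The first disagreement with the transcript is at step 6, where the value should be x = 59.

step 6, x = 59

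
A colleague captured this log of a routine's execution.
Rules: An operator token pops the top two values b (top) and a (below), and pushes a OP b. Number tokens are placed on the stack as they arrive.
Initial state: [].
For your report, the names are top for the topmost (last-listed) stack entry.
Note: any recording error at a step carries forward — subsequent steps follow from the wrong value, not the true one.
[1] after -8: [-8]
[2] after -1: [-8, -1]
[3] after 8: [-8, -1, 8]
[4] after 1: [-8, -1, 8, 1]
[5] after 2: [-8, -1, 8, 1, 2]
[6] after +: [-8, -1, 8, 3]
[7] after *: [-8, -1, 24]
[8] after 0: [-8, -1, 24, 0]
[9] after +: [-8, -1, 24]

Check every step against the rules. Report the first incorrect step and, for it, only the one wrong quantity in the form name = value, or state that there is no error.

no error

Recomputing the run from the initial state:
step 1: [-8]
step 2: [-8, -1]
step 3: [-8, -1, 8]
step 4: [-8, -1, 8, 1]
step 5: [-8, -1, 8, 1, 2]
step 6: [-8, -1, 8, 3]
step 7: [-8, -1, 24]
step 8: [-8, -1, 24, 0]
step 9: [-8, -1, 24]
This matches the log at every step.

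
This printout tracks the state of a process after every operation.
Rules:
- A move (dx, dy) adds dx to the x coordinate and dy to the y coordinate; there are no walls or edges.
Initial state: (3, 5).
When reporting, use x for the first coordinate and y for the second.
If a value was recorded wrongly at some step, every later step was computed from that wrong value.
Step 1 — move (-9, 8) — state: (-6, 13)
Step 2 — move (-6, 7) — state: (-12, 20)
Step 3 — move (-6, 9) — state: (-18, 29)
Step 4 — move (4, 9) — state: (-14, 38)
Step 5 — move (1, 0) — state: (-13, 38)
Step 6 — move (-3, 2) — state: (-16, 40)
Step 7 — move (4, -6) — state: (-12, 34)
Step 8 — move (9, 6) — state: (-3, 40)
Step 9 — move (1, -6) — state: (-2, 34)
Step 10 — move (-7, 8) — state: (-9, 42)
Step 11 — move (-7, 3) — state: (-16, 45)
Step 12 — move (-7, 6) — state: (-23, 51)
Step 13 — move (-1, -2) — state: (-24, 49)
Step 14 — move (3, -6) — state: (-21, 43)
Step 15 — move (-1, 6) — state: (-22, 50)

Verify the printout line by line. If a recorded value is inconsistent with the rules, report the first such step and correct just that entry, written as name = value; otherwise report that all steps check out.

Recomputing the run from the initial state:
step 1: x = -6, y = 13
step 2: x = -12, y = 20
step 3: x = -18, y = 29
step 4: x = -14, y = 38
step 5: x = -13, y = 38
step 6: x = -16, y = 40
step 7: x = -12, y = 34
step 8: x = -3, y = 40
step 9: x = -2, y = 34
step 10: x = -9, y = 42
step 11: x = -16, y = 45
step 12: x = -23, y = 51
step 13: x = -24, y = 49
step 14: x = -21, y = 43
step 15: x = -22, y = 49
The first disagreement with the printout is at step 15, where the value should be y = 49.

step 15, y = 49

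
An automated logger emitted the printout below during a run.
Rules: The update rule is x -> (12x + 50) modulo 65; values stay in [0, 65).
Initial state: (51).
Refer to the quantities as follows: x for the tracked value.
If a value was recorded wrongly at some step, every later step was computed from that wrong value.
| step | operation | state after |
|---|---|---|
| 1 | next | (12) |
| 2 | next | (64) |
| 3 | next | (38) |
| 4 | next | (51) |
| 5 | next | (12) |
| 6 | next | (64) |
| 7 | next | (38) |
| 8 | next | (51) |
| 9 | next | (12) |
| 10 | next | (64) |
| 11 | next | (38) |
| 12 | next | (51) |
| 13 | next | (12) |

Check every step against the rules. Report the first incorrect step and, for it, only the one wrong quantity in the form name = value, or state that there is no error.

no error

Step 1: x = (12*51 + 50) mod 65 = 12 — in agreement.
Step 2: x = (12*12 + 50) mod 65 = 64 — agrees with the printout.
Step 3: x = (12*64 + 50) mod 65 = 38 — agrees with the printout.
Step 4: x = (12*38 + 50) mod 65 = 51 — confirmed correct.
Step 5: x = (12*51 + 50) mod 65 = 12 — consistent with the printout.
Step 6: x = (12*12 + 50) mod 65 = 64 — agrees with the printout.
Step 7: x = (12*64 + 50) mod 65 = 38 — verified.
Step 8: x = (12*38 + 50) mod 65 = 51 — confirmed correct.
Step 9: x = (12*51 + 50) mod 65 = 12 — agrees with the printout.
Step 10: x = (12*12 + 50) mod 65 = 64 — exactly as logged.
Step 11: x = (12*64 + 50) mod 65 = 38 — consistent with the printout.
Step 12: x = (12*38 + 50) mod 65 = 51 — exactly as logged.
Step 13: x = (12*51 + 50) mod 65 = 12 — same as recorded.
Nothing is out of place; the run is error-free.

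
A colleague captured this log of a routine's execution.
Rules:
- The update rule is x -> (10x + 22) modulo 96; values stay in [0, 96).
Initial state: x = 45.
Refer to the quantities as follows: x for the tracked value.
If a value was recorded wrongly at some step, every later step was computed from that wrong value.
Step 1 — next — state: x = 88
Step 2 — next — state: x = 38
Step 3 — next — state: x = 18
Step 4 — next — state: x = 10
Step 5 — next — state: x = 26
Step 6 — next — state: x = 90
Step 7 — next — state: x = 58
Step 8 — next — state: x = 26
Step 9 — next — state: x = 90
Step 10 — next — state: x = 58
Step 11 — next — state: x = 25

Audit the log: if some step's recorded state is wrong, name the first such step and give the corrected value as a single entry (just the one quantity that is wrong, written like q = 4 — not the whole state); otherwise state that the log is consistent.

step 11, x = 26

Recomputing the run from the initial state:
step 1: x = 88
step 2: x = 38
step 3: x = 18
step 4: x = 10
step 5: x = 26
step 6: x = 90
step 7: x = 58
step 8: x = 26
step 9: x = 90
step 10: x = 58
step 11: x = 26
The first disagreement with the log is at step 11, where the value should be x = 26.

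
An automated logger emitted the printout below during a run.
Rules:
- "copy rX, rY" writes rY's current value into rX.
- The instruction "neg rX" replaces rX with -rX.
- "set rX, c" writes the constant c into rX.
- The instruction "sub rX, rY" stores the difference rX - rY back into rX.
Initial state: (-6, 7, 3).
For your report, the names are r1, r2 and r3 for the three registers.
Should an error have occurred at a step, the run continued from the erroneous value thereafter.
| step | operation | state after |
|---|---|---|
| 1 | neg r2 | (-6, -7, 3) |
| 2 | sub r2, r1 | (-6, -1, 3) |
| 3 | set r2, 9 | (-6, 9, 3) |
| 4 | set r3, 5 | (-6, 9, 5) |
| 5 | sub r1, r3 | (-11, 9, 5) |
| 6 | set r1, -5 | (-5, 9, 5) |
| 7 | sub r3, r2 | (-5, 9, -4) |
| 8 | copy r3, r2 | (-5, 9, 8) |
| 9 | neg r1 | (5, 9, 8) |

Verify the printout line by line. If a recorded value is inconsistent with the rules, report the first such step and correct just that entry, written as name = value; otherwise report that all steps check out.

step 8, r3 = 9

step 1: r2 = -(7) = -7 -> in agreement
step 2: r2 = -7 - -6 = -1 -> checks out
step 3: r2 = 9 -> same as recorded
step 4: r3 = 5 -> same as recorded
step 5: r1 = -6 - 5 = -11 -> exactly as logged
step 6: r1 = -5 -> exactly as logged
step 7: r3 = 5 - 9 = -4 -> consistent with the printout
step 8: r3 = 9 -> the recorded entry deviates here
The earliest wrong entry is at step 8: it should read r3 = 9.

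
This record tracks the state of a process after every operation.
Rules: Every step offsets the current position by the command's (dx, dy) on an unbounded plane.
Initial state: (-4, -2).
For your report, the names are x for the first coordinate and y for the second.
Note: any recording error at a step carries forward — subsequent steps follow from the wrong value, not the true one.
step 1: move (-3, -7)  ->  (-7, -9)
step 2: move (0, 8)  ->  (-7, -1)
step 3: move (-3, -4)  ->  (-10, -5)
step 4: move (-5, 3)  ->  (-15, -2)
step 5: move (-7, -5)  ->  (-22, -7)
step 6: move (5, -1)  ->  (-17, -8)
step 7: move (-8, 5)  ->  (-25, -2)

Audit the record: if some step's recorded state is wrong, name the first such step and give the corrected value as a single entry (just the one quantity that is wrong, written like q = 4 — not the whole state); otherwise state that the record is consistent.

step 7, y = -3

step 1: x = -4 + (-3) = -7, y = -2 + (-7) = -9 -> exactly as logged
step 2: x = -7 + (0) = -7, y = -9 + (8) = -1 -> no discrepancy
step 3: x = -7 + (-3) = -10, y = -1 + (-4) = -5 -> exactly as logged
step 4: x = -10 + (-5) = -15, y = -5 + (3) = -2 -> no discrepancy
step 5: x = -15 + (-7) = -22, y = -2 + (-5) = -7 -> confirmed correct
step 6: x = -22 + (5) = -17, y = -7 + (-1) = -8 -> confirmed correct
step 7: x = -17 + (-8) = -25, y = -8 + (5) = -3 -> not what was recorded
First incorrect step: 7; the correct value is y = -3.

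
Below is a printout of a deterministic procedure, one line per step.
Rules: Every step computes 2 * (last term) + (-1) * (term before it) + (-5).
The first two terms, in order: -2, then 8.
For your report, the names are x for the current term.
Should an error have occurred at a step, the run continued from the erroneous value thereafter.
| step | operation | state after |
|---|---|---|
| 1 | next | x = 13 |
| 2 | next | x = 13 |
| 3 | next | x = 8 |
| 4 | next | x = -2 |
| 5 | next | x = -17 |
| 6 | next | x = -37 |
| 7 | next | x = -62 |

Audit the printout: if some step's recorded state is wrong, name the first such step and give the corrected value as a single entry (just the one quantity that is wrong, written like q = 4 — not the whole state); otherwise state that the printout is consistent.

no error

Step 1: x = 2*(8) + (-1)*(-2) + (-5) = 13 — consistent with the printout.
Step 2: x = 2*(13) + (-1)*(8) + (-5) = 13 — matches.
Step 3: x = 2*(13) + (-1)*(13) + (-5) = 8 — no discrepancy.
Step 4: x = 2*(8) + (-1)*(13) + (-5) = -2 — matches.
Step 5: x = 2*(-2) + (-1)*(8) + (-5) = -17 — agrees with the printout.
Step 6: x = 2*(-17) + (-1)*(-2) + (-5) = -37 — confirmed correct.
Step 7: x = 2*(-37) + (-1)*(-17) + (-5) = -62 — confirmed correct.
The recomputation confirms every line.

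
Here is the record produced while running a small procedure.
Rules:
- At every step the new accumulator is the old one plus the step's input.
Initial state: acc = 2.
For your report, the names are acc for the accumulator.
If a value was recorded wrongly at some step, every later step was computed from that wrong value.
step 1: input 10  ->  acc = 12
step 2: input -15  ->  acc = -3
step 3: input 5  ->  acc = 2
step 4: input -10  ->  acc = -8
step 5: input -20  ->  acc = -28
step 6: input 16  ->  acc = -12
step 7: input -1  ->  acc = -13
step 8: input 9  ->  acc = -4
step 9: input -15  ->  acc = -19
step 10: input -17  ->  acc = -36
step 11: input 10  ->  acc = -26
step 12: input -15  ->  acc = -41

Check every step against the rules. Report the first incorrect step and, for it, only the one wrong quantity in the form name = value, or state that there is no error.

1. acc = 2 + 10 = 12 (confirmed correct)
2. acc = 12 + -15 = -3 (consistent with the record)
3. acc = -3 + 5 = 2 (exactly as logged)
4. acc = 2 + -10 = -8 (agrees with the record)
5. acc = -8 + -20 = -28 (checks out)
6. acc = -28 + 16 = -12 (checks out)
7. acc = -12 + -1 = -13 (checks out)
8. acc = -13 + 9 = -4 (no discrepancy)
9. acc = -4 + -15 = -19 (verified)
10. acc = -19 + -17 = -36 (no discrepancy)
11. acc = -36 + 10 = -26 (exactly as logged)
12. acc = -26 + -15 = -41 (no discrepancy)
No step deviates from the rules.

no error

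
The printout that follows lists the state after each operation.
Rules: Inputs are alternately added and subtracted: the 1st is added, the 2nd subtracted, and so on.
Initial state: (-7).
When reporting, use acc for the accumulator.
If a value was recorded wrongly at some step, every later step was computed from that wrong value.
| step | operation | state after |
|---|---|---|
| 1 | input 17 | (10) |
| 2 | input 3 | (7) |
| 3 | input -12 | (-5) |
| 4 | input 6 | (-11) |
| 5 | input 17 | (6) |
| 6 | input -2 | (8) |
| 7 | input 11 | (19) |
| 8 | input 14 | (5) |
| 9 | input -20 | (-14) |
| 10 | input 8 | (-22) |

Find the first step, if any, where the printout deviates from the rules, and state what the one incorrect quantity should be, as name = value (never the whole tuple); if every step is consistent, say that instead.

Step 1: acc = -7 + 17 = 10 — consistent with the printout.
Step 2: acc = 10 - 3 = 7 — exactly as logged.
Step 3: acc = 7 + -12 = -5 — agrees with the printout.
Step 4: acc = -5 - 6 = -11 — confirmed correct.
Step 5: acc = -11 + 17 = 6 — confirmed correct.
Step 6: acc = 6 - -2 = 8 — same as recorded.
Step 7: acc = 8 + 11 = 19 — consistent with the printout.
Step 8: acc = 19 - 14 = 5 — agrees with the printout.
Step 9: acc = 5 + -20 = -15 — the entry is off here.
First incorrect step: 9; the correct value is acc = -15.

step 9, acc = -15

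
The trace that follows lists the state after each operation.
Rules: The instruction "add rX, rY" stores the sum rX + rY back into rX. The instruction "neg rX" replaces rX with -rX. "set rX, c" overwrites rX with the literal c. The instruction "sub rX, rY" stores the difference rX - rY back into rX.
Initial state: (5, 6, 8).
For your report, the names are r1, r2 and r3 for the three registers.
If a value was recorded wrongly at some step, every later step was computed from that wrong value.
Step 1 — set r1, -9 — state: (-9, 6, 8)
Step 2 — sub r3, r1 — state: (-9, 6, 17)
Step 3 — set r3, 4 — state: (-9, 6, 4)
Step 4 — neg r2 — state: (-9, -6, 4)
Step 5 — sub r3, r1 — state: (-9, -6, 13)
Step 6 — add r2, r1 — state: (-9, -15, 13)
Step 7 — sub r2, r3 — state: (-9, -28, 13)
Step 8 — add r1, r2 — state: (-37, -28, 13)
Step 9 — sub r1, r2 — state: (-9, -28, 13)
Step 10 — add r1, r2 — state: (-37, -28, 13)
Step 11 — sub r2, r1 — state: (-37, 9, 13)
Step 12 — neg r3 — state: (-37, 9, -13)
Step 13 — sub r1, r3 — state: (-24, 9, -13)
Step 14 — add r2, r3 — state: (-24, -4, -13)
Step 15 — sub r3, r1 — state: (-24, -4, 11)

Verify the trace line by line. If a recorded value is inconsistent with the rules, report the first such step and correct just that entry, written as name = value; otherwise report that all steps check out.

no error

Step 1: r1 = -9 — agrees with the trace.
Step 2: r3 = 8 - -9 = 17 — confirmed correct.
Step 3: r3 = 4 — no discrepancy.
Step 4: r2 = -(6) = -6 — no discrepancy.
Step 5: r3 = 4 - -9 = 13 — checks out.
Step 6: r2 = -6 + -9 = -15 — no discrepancy.
Step 7: r2 = -15 - 13 = -28 — in agreement.
Step 8: r1 = -9 + -28 = -37 — same as recorded.
Step 9: r1 = -37 - -28 = -9 — matches.
Step 10: r1 = -9 + -28 = -37 — checks out.
Step 11: r2 = -28 - -37 = 9 — matches.
Step 12: r3 = -(13) = -13 — checks out.
Step 13: r1 = -37 - -13 = -24 — agrees with the trace.
Step 14: r2 = 9 + -13 = -4 — no discrepancy.
Step 15: r3 = -13 - -24 = 11 — checks out.
The whole run recomputes cleanly — no discrepancies.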